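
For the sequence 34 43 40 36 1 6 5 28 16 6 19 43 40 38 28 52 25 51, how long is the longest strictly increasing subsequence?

6

Scanning left to right, the best length ending at each element is: 34→1, 43→2, 40→2, 36→2, 1→1, 6→2, 5→2, 28→3, 16→3, 6→3, 19→4, 43→5, 40→5, 38→5, 28→5, 52→6, 25→5, 51→6.
So the longest increasing subsequence has length 6, e.g. 1, 6, 16, 19, 43, 52.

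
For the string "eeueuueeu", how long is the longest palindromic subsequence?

Using dp[i][j] = 2 + dp[i+1][j−1] if the ends match, else max(dp[i+1][j], dp[i][j−1]):
dp[1][9] = 7. A witness is eeuuuee at positions 1,2,3,5,6,7,8.

7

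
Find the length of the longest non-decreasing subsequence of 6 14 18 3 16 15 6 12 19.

4

Scanning left to right, the best length ending at each element is: 6→1, 14→2, 18→3, 3→1, 16→3, 15→3, 6→2, 12→3, 19→4.
So the longest non-decreasing subsequence has length 4, e.g. 6, 14, 18, 19.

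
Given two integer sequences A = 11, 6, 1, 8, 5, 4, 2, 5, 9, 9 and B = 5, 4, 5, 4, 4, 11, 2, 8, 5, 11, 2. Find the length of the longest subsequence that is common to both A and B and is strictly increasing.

For each value that appears in both, track the longest common increasing run ending there.
The best achievable length is 2; one witness is 4, 5 (A-positions 6,8, B-positions 2,3).

2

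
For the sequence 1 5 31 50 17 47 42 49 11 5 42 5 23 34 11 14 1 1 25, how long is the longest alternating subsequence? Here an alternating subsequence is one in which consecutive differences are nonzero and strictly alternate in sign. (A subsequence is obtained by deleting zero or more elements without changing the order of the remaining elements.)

A longest alternating subsequence is 1, 31, 17, 47, 42, 49, 11, 42, 5, 23, 11, 14, 1, 25 (positions 1,3,5,6,7,8,9,11,12,13,15,16,17,19); its 13 consecutive differences strictly alternate in sign, and length 14 is optimal.

14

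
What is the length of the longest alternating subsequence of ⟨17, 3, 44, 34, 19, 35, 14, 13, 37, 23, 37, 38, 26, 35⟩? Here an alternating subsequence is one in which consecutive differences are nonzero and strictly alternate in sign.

Track the best alternating length ending on an up-step vs a down-step at each position: up/down = 1/1, 1/2, 3/1, 3/4, 3/4, 5/4, 3/6, 3/6, 7/4, 7/8, 9/4, 9/4, 9/10, 11/10.
The maximum over both is 11; one such subsequence is 17, 3, 44, 34, 35, 14, 37, 23, 37, 26, 35.

11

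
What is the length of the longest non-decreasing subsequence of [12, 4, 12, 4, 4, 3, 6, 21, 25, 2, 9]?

One longest non-decreasing subsequence is 4, 4, 4, 6, 21, 25 (positions 2,4,5,7,8,9), of length 6; no longer one exists.

6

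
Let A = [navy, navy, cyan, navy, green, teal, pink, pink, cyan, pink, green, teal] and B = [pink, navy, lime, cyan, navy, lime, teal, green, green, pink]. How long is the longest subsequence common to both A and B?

5

Backtracking the LCS table gives one alignment: navy (A1,B2) → cyan (A3,B4) → navy (A4,B5) → green (A5,B9) → pink (A10,B10).
So the longest common subsequence has length 5.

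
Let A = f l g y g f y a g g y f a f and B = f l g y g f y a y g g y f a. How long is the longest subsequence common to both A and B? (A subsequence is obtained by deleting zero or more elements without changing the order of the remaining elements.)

13

A longest common subsequence is flgygfyaggyfa (length 13); the LCS DP confirms no longer common subsequence exists.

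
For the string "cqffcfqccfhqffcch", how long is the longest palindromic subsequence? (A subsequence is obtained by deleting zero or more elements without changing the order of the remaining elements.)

One longest palindromic subsequence is ccfqccqfcc (positions 1,5,6,7,8,9,12,14,15,16); it reads the same forward and backward, and the interval DP gives dp[1][17] = 10.

10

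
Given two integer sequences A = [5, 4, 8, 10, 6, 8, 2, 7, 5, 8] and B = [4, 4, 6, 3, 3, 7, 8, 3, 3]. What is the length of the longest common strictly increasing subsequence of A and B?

For each value that appears in both, track the longest common increasing run ending there.
The best achievable length is 4; one witness is 4, 6, 7, 8 (A-positions 2,5,8,10, B-positions 1,3,6,7).

4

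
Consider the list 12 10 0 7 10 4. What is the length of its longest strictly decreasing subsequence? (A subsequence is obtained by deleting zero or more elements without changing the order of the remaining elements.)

4

Scanning left to right, the best length ending at each element is: 12→1, 10→2, 0→3, 7→3, 10→2, 4→4.
So the longest decreasing subsequence has length 4, e.g. 12, 10, 7, 4.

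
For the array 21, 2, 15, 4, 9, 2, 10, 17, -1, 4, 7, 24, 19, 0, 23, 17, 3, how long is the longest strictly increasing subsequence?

7

Scanning left to right, the best length ending at each element is: 21→1, 2→1, 15→2, 4→2, 9→3, 2→1, 10→4, 17→5, -1→1, 4→2, 7→3, 24→6, 19→6, 0→2, 23→7, 17→5, 3→3.
So the longest increasing subsequence has length 7, e.g. 2, 4, 9, 10, 17, 19, 23.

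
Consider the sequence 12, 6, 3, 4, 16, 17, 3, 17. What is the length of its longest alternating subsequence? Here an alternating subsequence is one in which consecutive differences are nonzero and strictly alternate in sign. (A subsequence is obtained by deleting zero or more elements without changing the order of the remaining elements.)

5

A longest alternating subsequence is 12, 3, 4, 3, 17 (positions 1,3,4,7,8); its 4 consecutive differences strictly alternate in sign, and length 5 is optimal.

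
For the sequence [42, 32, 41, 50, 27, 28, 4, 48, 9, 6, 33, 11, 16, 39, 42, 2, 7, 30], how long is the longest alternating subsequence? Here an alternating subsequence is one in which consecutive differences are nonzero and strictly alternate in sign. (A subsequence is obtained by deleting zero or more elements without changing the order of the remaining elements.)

13

Track the best alternating length ending on an up-step vs a down-step at each position: up/down = 1/1, 1/2, 3/2, 3/1, 1/4, 5/4, 1/6, 7/4, 7/8, 7/8, 9/8, 9/10, 11/10, 11/8, 11/8, 1/12, 13/12, 13/12.
The maximum over both is 13; one such subsequence is 42, 32, 41, 27, 28, 4, 48, 9, 33, 11, 16, 2, 7.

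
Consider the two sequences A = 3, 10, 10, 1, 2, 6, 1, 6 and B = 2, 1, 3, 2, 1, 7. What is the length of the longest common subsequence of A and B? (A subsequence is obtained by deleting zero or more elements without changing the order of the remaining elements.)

3

A longest common subsequence is 3, 2, 1 (length 3); the LCS DP confirms no longer common subsequence exists.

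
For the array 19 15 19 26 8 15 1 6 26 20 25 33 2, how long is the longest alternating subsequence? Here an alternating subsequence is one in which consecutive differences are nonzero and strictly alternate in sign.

10

A longest alternating subsequence is 19, 15, 19, 8, 15, 1, 26, 20, 25, 2 (positions 1,2,3,5,6,7,9,10,11,13); its 9 consecutive differences strictly alternate in sign, and length 10 is optimal.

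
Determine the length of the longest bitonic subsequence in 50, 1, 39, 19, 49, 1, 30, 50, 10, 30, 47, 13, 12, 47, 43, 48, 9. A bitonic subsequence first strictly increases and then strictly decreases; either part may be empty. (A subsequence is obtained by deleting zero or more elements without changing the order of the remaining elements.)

One longest bitonic subsequence is 1, 39, 49, 50, 47, 13, 12, 9 (positions 2,3,5,8,11,12,13,17): it rises to 50 then falls. Length 8 is optimal.

8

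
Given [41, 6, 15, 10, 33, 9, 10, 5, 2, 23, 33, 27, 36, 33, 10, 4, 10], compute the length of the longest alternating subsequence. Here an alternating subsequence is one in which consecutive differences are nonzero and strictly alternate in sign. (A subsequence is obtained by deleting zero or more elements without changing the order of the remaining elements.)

13

A longest alternating subsequence is 41, 6, 15, 10, 33, 9, 10, 5, 33, 27, 36, 4, 10 (positions 1,2,3,4,5,6,7,8,11,12,13,16,17); its 12 consecutive differences strictly alternate in sign, and length 13 is optimal.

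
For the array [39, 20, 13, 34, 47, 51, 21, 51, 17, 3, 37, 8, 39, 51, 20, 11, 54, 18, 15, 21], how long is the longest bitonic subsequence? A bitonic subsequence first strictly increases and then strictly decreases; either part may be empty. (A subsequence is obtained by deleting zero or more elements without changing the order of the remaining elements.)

8

One longest bitonic subsequence is 20, 34, 47, 51, 39, 20, 18, 15 (positions 2,4,5,6,13,15,18,19): it rises to 51 then falls. Length 8 is optimal.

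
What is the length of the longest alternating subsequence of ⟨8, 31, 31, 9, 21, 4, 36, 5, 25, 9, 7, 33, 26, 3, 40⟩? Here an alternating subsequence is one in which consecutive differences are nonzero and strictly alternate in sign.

12

A longest alternating subsequence is 8, 31, 9, 21, 4, 36, 5, 25, 9, 33, 26, 40 (positions 1,2,4,5,6,7,8,9,10,12,13,15); its 11 consecutive differences strictly alternate in sign, and length 12 is optimal.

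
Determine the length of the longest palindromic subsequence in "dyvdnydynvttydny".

Using dp[i][j] = 2 + dp[i+1][j−1] if the ends match, else max(dp[i+1][j], dp[i][j−1]):
dp[1][16] = 11. A witness is dyvnydynvyd at positions 1,2,3,5,6,7,8,9,10,13,14.

11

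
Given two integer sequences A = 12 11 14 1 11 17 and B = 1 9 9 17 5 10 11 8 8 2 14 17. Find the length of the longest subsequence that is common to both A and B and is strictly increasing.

3

A longest common strictly increasing subsequence is 1, 11, 17 (length 3); it appears in order in both A and B, and no longer such subsequence exists.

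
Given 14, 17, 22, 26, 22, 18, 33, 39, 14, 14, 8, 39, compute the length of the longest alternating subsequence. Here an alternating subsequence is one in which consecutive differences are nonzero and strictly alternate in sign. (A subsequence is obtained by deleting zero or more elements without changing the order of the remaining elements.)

Track the best alternating length ending on an up-step vs a down-step at each position: up/down = 1/1, 2/1, 2/1, 2/1, 2/3, 2/3, 4/1, 4/1, 1/5, 1/5, 1/5, 6/1.
The maximum over both is 6; one such subsequence is 14, 26, 22, 33, 14, 39.

6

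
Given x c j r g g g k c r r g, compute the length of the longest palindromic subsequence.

5

One longest palindromic subsequence is rgggr (positions 4,5,6,7,11); it reads the same forward and backward, and the interval DP gives dp[1][12] = 5.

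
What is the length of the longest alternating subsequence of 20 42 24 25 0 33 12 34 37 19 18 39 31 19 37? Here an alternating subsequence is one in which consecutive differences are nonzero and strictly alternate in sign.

12

A longest alternating subsequence is 20, 42, 24, 25, 0, 33, 12, 34, 19, 39, 31, 37 (positions 1,2,3,4,5,6,7,8,10,12,13,15); its 11 consecutive differences strictly alternate in sign, and length 12 is optimal.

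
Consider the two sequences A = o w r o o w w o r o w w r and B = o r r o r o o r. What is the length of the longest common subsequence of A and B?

A longest common subsequence is orooor (length 6); the LCS DP confirms no longer common subsequence exists.

6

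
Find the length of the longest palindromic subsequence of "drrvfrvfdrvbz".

5

One longest palindromic subsequence is vrdrv (positions 4,6,9,10,11); it reads the same forward and backward, and the interval DP gives dp[1][13] = 5.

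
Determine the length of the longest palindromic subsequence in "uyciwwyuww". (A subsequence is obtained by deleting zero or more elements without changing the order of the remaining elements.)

Using dp[i][j] = 2 + dp[i+1][j−1] if the ends match, else max(dp[i+1][j], dp[i][j−1]):
dp[1][10] = 6. A witness is uywwyu at positions 1,2,5,6,7,8.

6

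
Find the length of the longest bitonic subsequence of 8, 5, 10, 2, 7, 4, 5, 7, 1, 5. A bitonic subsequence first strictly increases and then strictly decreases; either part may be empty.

5

One longest bitonic subsequence is 8, 10, 7, 5, 1 (positions 1,3,5,7,9): it rises to 10 then falls. Length 5 is optimal.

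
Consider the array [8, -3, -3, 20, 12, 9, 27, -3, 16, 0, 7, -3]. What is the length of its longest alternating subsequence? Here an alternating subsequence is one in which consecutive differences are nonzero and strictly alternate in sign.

Track the best alternating length ending on an up-step vs a down-step at each position: up/down = 1/1, 1/2, 1/2, 3/1, 3/4, 3/4, 5/1, 1/6, 7/6, 7/8, 9/8, 1/10.
The maximum over both is 10; one such subsequence is 8, -3, 20, 12, 27, -3, 16, 0, 7, -3.

10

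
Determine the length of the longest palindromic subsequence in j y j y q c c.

Using dp[i][j] = 2 + dp[i+1][j−1] if the ends match, else max(dp[i+1][j], dp[i][j−1]):
dp[1][7] = 3. A witness is yjy at positions 2,3,4.

3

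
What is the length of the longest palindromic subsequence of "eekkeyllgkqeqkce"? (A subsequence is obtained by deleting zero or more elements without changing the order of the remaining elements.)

Using dp[i][j] = 2 + dp[i+1][j−1] if the ends match, else max(dp[i+1][j], dp[i][j−1]):
dp[1][16] = 8. A witness is ekelleke at positions 1,4,5,7,8,12,14,16.

8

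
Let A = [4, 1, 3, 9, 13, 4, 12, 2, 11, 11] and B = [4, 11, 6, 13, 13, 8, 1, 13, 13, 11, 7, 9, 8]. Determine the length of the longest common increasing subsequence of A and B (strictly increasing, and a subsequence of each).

2

For each value that appears in both, track the longest common increasing run ending there.
The best achievable length is 2; one witness is 4, 11 (A-positions 1,9, B-positions 1,2).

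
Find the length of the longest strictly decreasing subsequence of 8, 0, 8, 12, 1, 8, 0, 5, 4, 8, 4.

4

Let dp[i] be the longest decreasing subsequence ending at position i. Then dp = [1, 2, 1, 1, 2, 2, 3, 3, 4, 2, 4].
The maximum is 4; one witness is 12, 8, 5, 4 at positions 4,6,8,9.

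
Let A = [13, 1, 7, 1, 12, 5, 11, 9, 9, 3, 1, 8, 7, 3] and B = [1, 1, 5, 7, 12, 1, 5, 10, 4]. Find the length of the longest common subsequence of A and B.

4

A longest common subsequence is 1, 7, 1, 5 (length 4); the LCS DP confirms no longer common subsequence exists.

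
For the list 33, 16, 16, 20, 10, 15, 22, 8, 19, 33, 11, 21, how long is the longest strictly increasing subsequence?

4

Scanning left to right, the best length ending at each element is: 33→1, 16→1, 16→1, 20→2, 10→1, 15→2, 22→3, 8→1, 19→3, 33→4, 11→2, 21→4.
So the longest increasing subsequence has length 4, e.g. 16, 20, 22, 33.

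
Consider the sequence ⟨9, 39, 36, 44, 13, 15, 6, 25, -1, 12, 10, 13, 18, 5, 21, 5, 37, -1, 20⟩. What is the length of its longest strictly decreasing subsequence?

7

Let dp[i] be the longest decreasing subsequence ending at position i. Then dp = [1, 1, 2, 1, 3, 3, 4, 3, 5, 4, 5, 4, 4, 6, 4, 6, 2, 7, 5].
The maximum is 7; one witness is 39, 36, 13, 12, 10, 5, -1 at positions 2,3,5,10,11,14,18.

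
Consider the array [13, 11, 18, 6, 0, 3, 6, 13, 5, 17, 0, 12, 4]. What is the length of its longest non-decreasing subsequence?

Scanning left to right, the best length ending at each element is: 13→1, 11→1, 18→2, 6→1, 0→1, 3→2, 6→3, 13→4, 5→3, 17→5, 0→2, 12→4, 4→3.
So the longest non-decreasing subsequence has length 5, e.g. 0, 3, 6, 13, 17.

5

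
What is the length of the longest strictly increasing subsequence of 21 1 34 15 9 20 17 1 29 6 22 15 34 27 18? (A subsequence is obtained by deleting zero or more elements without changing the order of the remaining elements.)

One longest increasing subsequence is 1, 15, 20, 29, 34 (positions 2,4,6,9,13), of length 5; no longer one exists.

5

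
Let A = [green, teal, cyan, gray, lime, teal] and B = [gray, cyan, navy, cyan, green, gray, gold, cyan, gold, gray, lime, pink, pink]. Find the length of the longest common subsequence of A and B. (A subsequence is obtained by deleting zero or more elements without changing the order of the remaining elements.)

4

Backtracking the LCS table gives one alignment: green (A1,B5) → cyan (A3,B8) → gray (A4,B10) → lime (A5,B11).
So the longest common subsequence has length 4.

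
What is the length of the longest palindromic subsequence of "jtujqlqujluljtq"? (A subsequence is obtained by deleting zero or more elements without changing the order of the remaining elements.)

9

Using dp[i][j] = 2 + dp[i+1][j−1] if the ends match, else max(dp[i+1][j], dp[i][j−1]):
dp[1][15] = 9. A witness is tjlululjt at positions 2,4,6,8,10,11,12,13,14.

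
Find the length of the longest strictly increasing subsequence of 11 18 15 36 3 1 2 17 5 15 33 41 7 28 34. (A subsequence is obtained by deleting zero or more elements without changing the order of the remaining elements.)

6

One longest increasing subsequence is 1, 2, 5, 15, 33, 41 (positions 6,7,9,10,11,12), of length 6; no longer one exists.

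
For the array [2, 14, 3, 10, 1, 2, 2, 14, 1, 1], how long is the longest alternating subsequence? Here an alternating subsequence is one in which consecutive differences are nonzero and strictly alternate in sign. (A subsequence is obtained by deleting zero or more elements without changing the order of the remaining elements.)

A longest alternating subsequence is 2, 14, 3, 10, 1, 2, 1 (positions 1,2,3,4,5,6,9); its 6 consecutive differences strictly alternate in sign, and length 7 is optimal.

7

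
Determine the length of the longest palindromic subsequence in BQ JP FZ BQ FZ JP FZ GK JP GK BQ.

7

Using dp[i][j] = 2 + dp[i+1][j−1] if the ends match, else max(dp[i+1][j], dp[i][j−1]):
dp[1][11] = 7. A witness is BQ JP FZ JP FZ JP BQ at positions 1,2,5,6,7,9,11.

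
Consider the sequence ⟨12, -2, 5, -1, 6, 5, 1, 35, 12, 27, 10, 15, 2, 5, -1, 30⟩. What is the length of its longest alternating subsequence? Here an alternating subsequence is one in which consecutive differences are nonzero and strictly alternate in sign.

Track the best alternating length ending on an up-step vs a down-step at each position: up/down = 1/1, 1/2, 3/2, 3/4, 5/2, 5/6, 5/6, 7/1, 7/8, 9/8, 7/10, 11/10, 7/12, 13/12, 3/14, 15/8.
The maximum over both is 15; one such subsequence is 12, -2, 5, -1, 6, 5, 35, 12, 27, 10, 15, 2, 5, -1, 30.

15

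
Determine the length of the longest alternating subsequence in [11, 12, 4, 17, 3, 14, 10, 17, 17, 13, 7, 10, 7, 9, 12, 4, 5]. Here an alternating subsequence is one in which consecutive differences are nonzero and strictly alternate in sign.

14

A longest alternating subsequence is 11, 12, 4, 17, 3, 14, 10, 17, 7, 10, 7, 9, 4, 5 (positions 1,2,3,4,5,6,7,8,11,12,13,14,16,17); its 13 consecutive differences strictly alternate in sign, and length 14 is optimal.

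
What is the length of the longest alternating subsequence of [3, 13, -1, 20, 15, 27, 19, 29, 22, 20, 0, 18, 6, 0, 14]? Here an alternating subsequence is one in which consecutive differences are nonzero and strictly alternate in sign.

Track the best alternating length ending on an up-step vs a down-step at each position: up/down = 1/1, 2/1, 1/3, 4/1, 4/5, 6/1, 6/7, 8/1, 8/9, 8/9, 4/9, 10/9, 10/11, 4/11, 12/11.
The maximum over both is 12; one such subsequence is 3, 13, -1, 20, 15, 27, 19, 29, 0, 18, 6, 14.

12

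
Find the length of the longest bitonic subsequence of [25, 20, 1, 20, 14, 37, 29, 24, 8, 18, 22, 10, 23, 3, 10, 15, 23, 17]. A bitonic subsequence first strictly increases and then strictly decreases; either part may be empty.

8

One longest bitonic subsequence is 1, 20, 37, 29, 24, 22, 10, 3 (positions 3,4,6,7,8,11,12,14): it rises to 37 then falls. Length 8 is optimal.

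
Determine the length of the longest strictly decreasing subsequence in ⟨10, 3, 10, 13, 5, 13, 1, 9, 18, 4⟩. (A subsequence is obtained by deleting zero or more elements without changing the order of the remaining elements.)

Let dp[i] be the longest decreasing subsequence ending at position i. Then dp = [1, 2, 1, 1, 2, 1, 3, 2, 1, 3].
The maximum is 3; one witness is 10, 3, 1 at positions 1,2,7.

3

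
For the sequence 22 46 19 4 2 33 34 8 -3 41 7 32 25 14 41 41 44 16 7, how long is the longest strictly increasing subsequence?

5

Let dp[i] be the longest increasing subsequence ending at position i. Then dp = [1, 2, 1, 1, 1, 2, 3, 2, 1, 4, 2, 3, 3, 3, 4, 4, 5, 4, 2].
The maximum is 5; one witness is 22, 33, 34, 41, 44 at positions 1,6,7,10,17.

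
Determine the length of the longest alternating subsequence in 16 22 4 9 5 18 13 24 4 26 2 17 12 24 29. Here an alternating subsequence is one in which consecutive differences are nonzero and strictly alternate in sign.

14

A longest alternating subsequence is 16, 22, 4, 9, 5, 18, 13, 24, 4, 26, 2, 17, 12, 24 (positions 1,2,3,4,5,6,7,8,9,10,11,12,13,14); its 13 consecutive differences strictly alternate in sign, and length 14 is optimal.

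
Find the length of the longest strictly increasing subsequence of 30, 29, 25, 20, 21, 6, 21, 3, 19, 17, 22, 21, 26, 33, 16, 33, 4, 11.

5

Let dp[i] be the longest increasing subsequence ending at position i. Then dp = [1, 1, 1, 1, 2, 1, 2, 1, 2, 2, 3, 3, 4, 5, 2, 5, 2, 3].
The maximum is 5; one witness is 20, 21, 22, 26, 33 at positions 4,5,11,13,14.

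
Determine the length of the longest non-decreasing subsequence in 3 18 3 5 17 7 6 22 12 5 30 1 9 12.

One longest non-decreasing subsequence is 3, 3, 5, 17, 22, 30 (positions 1,3,4,5,8,11), of length 6; no longer one exists.

6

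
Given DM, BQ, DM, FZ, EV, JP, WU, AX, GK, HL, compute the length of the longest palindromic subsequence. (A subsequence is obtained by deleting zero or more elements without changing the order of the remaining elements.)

3

Using dp[i][j] = 2 + dp[i+1][j−1] if the ends match, else max(dp[i+1][j], dp[i][j−1]):
dp[1][10] = 3. A witness is DM BQ DM at positions 1,2,3.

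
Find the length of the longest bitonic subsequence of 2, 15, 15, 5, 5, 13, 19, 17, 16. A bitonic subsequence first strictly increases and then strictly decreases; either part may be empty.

One longest bitonic subsequence is 2, 5, 13, 19, 17, 16 (positions 1,4,6,7,8,9): it rises to 19 then falls. Length 6 is optimal.

6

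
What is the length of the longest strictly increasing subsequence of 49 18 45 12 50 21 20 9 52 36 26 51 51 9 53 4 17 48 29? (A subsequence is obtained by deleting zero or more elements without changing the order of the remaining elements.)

Let dp[i] be the longest increasing subsequence ending at position i. Then dp = [1, 1, 2, 1, 3, 2, 2, 1, 4, 3, 3, 4, 4, 1, 5, 1, 2, 4, 4].
The maximum is 5; one witness is 18, 45, 50, 52, 53 at positions 2,3,5,9,15.

5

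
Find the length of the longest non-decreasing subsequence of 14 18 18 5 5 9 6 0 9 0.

4

Let dp[i] be the longest non-decreasing subsequence ending at position i. Then dp = [1, 2, 3, 1, 2, 3, 3, 1, 4, 2].
The maximum is 4; one witness is 5, 5, 9, 9 at positions 4,5,6,9.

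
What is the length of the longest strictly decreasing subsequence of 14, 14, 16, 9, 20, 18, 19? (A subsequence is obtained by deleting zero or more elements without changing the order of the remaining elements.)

2

Scanning left to right, the best length ending at each element is: 14→1, 14→1, 16→1, 9→2, 20→1, 18→2, 19→2.
So the longest decreasing subsequence has length 2, e.g. 14, 9.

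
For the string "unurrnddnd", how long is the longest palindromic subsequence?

Using dp[i][j] = 2 + dp[i+1][j−1] if the ends match, else max(dp[i+1][j], dp[i][j−1]):
dp[1][10] = 4. A witness is nddn at positions 6,7,8,9.

4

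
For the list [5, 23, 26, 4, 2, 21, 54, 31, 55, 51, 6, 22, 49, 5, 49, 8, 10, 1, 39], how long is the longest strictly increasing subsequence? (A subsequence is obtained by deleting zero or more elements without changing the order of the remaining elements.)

Let dp[i] be the longest increasing subsequence ending at position i. Then dp = [1, 2, 3, 1, 1, 2, 4, 4, 5, 5, 2, 3, 5, 2, 5, 3, 4, 1, 5].
The maximum is 5; one witness is 5, 23, 26, 54, 55 at positions 1,2,3,7,9.

5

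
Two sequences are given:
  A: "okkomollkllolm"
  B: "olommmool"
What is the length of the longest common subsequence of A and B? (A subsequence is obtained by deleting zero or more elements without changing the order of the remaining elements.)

6

Backtracking the LCS table gives one alignment: o (A1,B1) → o (A4,B3) → m (A5,B6) → o (A6,B7) → o (A12,B8) → l (A13,B9).
So the longest common subsequence has length 6.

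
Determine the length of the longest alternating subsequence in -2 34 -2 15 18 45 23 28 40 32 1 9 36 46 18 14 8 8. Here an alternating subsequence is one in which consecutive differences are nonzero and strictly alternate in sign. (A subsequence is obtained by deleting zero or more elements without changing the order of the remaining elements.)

Track the best alternating length ending on an up-step vs a down-step at each position: up/down = 1/1, 2/1, 1/3, 4/3, 4/3, 4/1, 4/5, 6/5, 6/5, 6/7, 4/7, 8/7, 8/7, 8/1, 8/9, 8/9, 8/9, 8/9.
The maximum over both is 9; one such subsequence is -2, 34, -2, 45, 23, 40, 32, 36, 18.

9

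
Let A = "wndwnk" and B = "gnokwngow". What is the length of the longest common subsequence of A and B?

Backtracking the LCS table gives one alignment: w (A1,B5) → n (A2,B6) → w (A4,B9).
So the longest common subsequence has length 3.

3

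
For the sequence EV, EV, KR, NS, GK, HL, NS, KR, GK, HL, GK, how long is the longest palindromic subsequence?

Using dp[i][j] = 2 + dp[i+1][j−1] if the ends match, else max(dp[i+1][j], dp[i][j−1]):
dp[1][11] = 5. A witness is GK HL GK HL GK at positions 5,6,9,10,11.

5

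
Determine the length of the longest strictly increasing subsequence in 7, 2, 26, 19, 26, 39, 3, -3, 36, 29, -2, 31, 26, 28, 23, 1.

5

Scanning left to right, the best length ending at each element is: 7→1, 2→1, 26→2, 19→2, 26→3, 39→4, 3→2, -3→1, 36→4, 29→4, -2→2, 31→5, 26→3, 28→4, 23→3, 1→3.
So the longest increasing subsequence has length 5, e.g. 7, 19, 26, 29, 31.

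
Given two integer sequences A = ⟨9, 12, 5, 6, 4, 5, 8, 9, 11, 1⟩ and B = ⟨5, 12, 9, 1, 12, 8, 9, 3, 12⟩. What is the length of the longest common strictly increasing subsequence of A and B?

3

A longest common strictly increasing subsequence is 5, 8, 9 (length 3); it appears in order in both A and B, and no longer such subsequence exists.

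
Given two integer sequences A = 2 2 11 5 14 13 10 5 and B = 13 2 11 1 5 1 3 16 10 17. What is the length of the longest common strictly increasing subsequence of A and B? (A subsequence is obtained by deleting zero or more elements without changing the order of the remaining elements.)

For each value that appears in both, track the longest common increasing run ending there.
The best achievable length is 3; one witness is 2, 5, 10 (A-positions 1,4,7, B-positions 2,5,9).

3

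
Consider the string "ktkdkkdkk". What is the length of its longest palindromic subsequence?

One longest palindromic subsequence is kkdkkdkk (positions 1,3,4,5,6,7,8,9); it reads the same forward and backward, and the interval DP gives dp[1][9] = 8.

8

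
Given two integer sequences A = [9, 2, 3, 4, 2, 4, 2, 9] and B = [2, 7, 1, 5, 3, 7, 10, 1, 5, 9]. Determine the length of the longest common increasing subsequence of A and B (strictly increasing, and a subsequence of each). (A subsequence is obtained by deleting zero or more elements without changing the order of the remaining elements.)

A longest common strictly increasing subsequence is 2, 3, 9 (length 3); it appears in order in both A and B, and no longer such subsequence exists.

3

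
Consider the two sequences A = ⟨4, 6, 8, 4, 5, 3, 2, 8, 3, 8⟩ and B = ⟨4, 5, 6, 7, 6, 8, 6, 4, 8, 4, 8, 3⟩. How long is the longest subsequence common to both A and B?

Backtracking the LCS table gives one alignment: 4 (A1,B1) → 6 (A2,B7) → 8 (A3,B9) → 4 (A4,B10) → 8 (A8,B11) → 3 (A9,B12).
So the longest common subsequence has length 6.

6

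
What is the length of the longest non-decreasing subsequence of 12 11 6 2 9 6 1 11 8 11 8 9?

Let dp[i] be the longest non-decreasing subsequence ending at position i. Then dp = [1, 1, 1, 1, 2, 2, 1, 3, 3, 4, 4, 5].
The maximum is 5; one witness is 6, 6, 8, 8, 9 at positions 3,6,9,11,12.

5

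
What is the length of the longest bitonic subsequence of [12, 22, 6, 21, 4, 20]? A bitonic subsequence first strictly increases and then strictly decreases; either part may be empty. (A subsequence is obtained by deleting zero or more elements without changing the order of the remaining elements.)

Let inc[i] be the LIS ending at i and dec[i] the longest strictly decreasing subsequence starting at i. inc = [1, 2, 1, 2, 1, 2], dec = [3, 3, 2, 2, 1, 1].
max_i inc[i]+dec[i]−1 = 4, with one witness 12, 22, 21, 20.

4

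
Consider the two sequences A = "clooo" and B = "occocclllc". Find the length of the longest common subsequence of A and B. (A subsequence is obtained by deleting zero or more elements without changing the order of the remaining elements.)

2

A longest common subsequence is cl (length 2); the LCS DP confirms no longer common subsequence exists.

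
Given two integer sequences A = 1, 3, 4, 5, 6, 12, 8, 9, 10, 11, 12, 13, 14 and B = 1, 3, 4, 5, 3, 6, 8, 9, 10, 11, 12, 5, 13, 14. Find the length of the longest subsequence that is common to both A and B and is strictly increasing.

For each value that appears in both, track the longest common increasing run ending there.
The best achievable length is 12; one witness is 1, 3, 4, 5, 6, 8, 9, 10, 11, 12, 13, 14 (A-positions 1,2,3,4,5,7,8,9,10,11,12,13, B-positions 1,2,3,4,6,7,8,9,10,11,13,14).

12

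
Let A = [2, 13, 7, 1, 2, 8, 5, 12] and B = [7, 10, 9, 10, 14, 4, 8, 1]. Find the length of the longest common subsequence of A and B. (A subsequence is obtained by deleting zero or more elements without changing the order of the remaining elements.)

2

Backtracking the LCS table gives one alignment: 7 (A3,B1) → 1 (A4,B8).
So the longest common subsequence has length 2.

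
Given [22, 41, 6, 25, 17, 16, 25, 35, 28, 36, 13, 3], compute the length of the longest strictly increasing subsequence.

Let dp[i] be the longest increasing subsequence ending at position i. Then dp = [1, 2, 1, 2, 2, 2, 3, 4, 4, 5, 2, 1].
The maximum is 5; one witness is 6, 17, 25, 35, 36 at positions 3,5,7,8,10.

5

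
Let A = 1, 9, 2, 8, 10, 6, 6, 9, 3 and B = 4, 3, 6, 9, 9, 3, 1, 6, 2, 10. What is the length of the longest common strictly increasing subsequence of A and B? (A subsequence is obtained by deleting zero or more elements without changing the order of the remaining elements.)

3

For each value that appears in both, track the longest common increasing run ending there.
The best achievable length is 3; one witness is 1, 2, 10 (A-positions 1,3,5, B-positions 7,9,10).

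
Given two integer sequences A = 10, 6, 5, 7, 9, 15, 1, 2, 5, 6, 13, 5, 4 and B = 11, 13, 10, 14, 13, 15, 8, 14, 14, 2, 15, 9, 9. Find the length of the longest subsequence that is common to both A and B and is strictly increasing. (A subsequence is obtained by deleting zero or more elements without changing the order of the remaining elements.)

2

For each value that appears in both, track the longest common increasing run ending there.
The best achievable length is 2; one witness is 10, 13 (A-positions 1,11, B-positions 3,5).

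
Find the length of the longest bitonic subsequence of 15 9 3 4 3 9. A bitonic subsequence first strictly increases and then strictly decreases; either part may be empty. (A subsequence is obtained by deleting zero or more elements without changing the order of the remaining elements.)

4

One longest bitonic subsequence is 15, 9, 4, 3 (positions 1,2,4,5): it rises to 15 then falls. Length 4 is optimal.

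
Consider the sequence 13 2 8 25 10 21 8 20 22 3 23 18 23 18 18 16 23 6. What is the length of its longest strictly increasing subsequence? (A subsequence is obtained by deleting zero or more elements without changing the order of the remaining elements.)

Let dp[i] be the longest increasing subsequence ending at position i. Then dp = [1, 1, 2, 3, 3, 4, 2, 4, 5, 2, 6, 4, 6, 4, 4, 4, 6, 3].
The maximum is 6; one witness is 2, 8, 10, 21, 22, 23 at positions 2,3,5,6,9,11.

6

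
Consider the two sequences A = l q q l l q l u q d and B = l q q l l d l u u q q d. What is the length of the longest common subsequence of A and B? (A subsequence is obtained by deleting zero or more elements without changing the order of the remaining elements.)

A longest common subsequence is lqqllluqd (length 9); the LCS DP confirms no longer common subsequence exists.

9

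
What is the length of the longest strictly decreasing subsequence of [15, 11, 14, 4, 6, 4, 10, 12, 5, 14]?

Let dp[i] be the longest decreasing subsequence ending at position i. Then dp = [1, 2, 2, 3, 3, 4, 3, 3, 4, 2].
The maximum is 4; one witness is 15, 11, 6, 4 at positions 1,2,5,6.

4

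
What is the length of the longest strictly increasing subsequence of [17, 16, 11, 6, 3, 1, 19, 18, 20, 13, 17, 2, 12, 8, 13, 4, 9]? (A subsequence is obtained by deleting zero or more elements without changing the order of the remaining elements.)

Scanning left to right, the best length ending at each element is: 17→1, 16→1, 11→1, 6→1, 3→1, 1→1, 19→2, 18→2, 20→3, 13→2, 17→3, 2→2, 12→3, 8→3, 13→4, 4→3, 9→4.
So the longest increasing subsequence has length 4, e.g. 1, 2, 12, 13.

4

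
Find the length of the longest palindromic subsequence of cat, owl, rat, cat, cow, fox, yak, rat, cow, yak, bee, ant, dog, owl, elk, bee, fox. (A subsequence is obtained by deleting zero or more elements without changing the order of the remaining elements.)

Using dp[i][j] = 2 + dp[i+1][j−1] if the ends match, else max(dp[i+1][j], dp[i][j−1]):
dp[1][17] = 5. A witness is fox bee elk bee fox at positions 6,11,15,16,17.

5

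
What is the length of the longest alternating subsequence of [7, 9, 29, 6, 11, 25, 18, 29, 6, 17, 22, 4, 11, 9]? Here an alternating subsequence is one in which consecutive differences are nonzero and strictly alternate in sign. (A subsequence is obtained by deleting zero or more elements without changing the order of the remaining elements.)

A longest alternating subsequence is 7, 9, 6, 25, 18, 29, 6, 17, 4, 11, 9 (positions 1,2,4,6,7,8,9,10,12,13,14); its 10 consecutive differences strictly alternate in sign, and length 11 is optimal.

11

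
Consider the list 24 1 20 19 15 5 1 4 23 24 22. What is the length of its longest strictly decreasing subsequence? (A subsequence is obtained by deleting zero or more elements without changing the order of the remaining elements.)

6

Let dp[i] be the longest decreasing subsequence ending at position i. Then dp = [1, 2, 2, 3, 4, 5, 6, 6, 2, 1, 3].
The maximum is 6; one witness is 24, 20, 19, 15, 5, 1 at positions 1,3,4,5,6,7.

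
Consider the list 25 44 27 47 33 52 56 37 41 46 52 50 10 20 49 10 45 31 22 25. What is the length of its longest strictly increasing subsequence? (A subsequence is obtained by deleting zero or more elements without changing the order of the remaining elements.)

Scanning left to right, the best length ending at each element is: 25→1, 44→2, 27→2, 47→3, 33→3, 52→4, 56→5, 37→4, 41→5, 46→6, 52→7, 50→7, 10→1, 20→2, 49→7, 10→1, 45→6, 31→3, 22→3, 25→4.
So the longest increasing subsequence has length 7, e.g. 25, 27, 33, 37, 41, 46, 52.

7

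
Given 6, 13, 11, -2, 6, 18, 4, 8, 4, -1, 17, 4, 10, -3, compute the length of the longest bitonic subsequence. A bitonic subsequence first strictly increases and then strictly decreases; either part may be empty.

Let inc[i] be the LIS ending at i and dec[i] the longest strictly decreasing subsequence starting at i. inc = [1, 2, 2, 1, 2, 3, 2, 3, 2, 2, 4, 3, 4, 1], dec = [4, 6, 5, 2, 4, 5, 3, 4, 3, 2, 3, 2, 2, 1].
max_i inc[i]+dec[i]−1 = 7, with one witness 6, 13, 11, 8, 4, -1, -3.

7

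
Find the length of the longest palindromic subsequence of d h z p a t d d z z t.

4

One longest palindromic subsequence is tzzt (positions 6,9,10,11); it reads the same forward and backward, and the interval DP gives dp[1][11] = 4.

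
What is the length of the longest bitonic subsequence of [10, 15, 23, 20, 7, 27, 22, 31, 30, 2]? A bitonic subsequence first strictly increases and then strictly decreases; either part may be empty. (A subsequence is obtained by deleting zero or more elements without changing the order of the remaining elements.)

7

Let inc[i] be the LIS ending at i and dec[i] the longest strictly decreasing subsequence starting at i. inc = [1, 2, 3, 3, 1, 4, 4, 5, 5, 1], dec = [3, 3, 4, 3, 2, 3, 2, 3, 2, 1].
max_i inc[i]+dec[i]−1 = 7, with one witness 10, 15, 23, 27, 31, 30, 2.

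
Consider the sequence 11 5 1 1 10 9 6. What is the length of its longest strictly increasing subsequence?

2

Scanning left to right, the best length ending at each element is: 11→1, 5→1, 1→1, 1→1, 10→2, 9→2, 6→2.
So the longest increasing subsequence has length 2, e.g. 5, 10.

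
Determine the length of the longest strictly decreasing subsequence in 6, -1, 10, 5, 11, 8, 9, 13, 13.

Let dp[i] be the longest decreasing subsequence ending at position i. Then dp = [1, 2, 1, 2, 1, 2, 2, 1, 1].
The maximum is 2; one witness is 6, -1 at positions 1,2.

2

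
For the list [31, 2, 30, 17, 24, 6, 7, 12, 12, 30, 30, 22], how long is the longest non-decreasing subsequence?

Let dp[i] be the longest non-decreasing subsequence ending at position i. Then dp = [1, 1, 2, 2, 3, 2, 3, 4, 5, 6, 7, 6].
The maximum is 7; one witness is 2, 6, 7, 12, 12, 30, 30 at positions 2,6,7,8,9,10,11.

7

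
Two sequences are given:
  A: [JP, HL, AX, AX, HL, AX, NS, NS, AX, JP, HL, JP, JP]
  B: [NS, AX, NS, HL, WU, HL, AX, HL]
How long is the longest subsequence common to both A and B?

4

A longest common subsequence is HL, HL, AX, HL (length 4); the LCS DP confirms no longer common subsequence exists.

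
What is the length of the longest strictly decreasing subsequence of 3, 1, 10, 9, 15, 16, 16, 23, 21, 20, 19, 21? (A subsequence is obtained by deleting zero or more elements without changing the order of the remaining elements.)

Scanning left to right, the best length ending at each element is: 3→1, 1→2, 10→1, 9→2, 15→1, 16→1, 16→1, 23→1, 21→2, 20→3, 19→4, 21→2.
So the longest decreasing subsequence has length 4, e.g. 23, 21, 20, 19.

4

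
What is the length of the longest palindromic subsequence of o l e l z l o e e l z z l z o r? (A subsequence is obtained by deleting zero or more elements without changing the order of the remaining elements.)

One longest palindromic subsequence is olzleelzlo (positions 1,4,5,6,8,9,10,12,13,15); it reads the same forward and backward, and the interval DP gives dp[1][16] = 10.

10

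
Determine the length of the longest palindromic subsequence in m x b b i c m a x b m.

Using dp[i][j] = 2 + dp[i+1][j−1] if the ends match, else max(dp[i+1][j], dp[i][j−1]):
dp[1][11] = 6. A witness is mxbbxm at positions 1,2,3,4,9,11.

6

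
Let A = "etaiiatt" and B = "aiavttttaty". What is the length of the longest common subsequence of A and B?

5

A longest common subsequence is aiatt (length 5); the LCS DP confirms no longer common subsequence exists.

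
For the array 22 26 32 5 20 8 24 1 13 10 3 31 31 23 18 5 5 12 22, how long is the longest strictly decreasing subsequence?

5

Let dp[i] be the longest decreasing subsequence ending at position i. Then dp = [1, 1, 1, 2, 2, 3, 2, 4, 3, 4, 5, 2, 2, 3, 4, 5, 5, 5, 4].
The maximum is 5; one witness is 22, 20, 13, 10, 3 at positions 1,5,9,10,11.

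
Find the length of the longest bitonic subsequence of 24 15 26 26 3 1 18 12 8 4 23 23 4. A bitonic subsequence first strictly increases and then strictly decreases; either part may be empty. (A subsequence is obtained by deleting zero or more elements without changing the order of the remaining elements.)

One longest bitonic subsequence is 24, 26, 18, 12, 8, 4 (positions 1,3,7,8,9,13): it rises to 26 then falls. Length 6 is optimal.

6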